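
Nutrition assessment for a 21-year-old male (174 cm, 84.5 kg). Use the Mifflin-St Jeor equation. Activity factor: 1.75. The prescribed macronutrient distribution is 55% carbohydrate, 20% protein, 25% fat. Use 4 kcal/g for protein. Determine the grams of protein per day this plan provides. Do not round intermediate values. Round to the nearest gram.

160 g/day

Mifflin-St Jeor (male): BMR = 10(84.5) + 6.25(174) − 5(21) + 5 = 845 + 1087.5 − 105 + 5 = 1832.5 kcal/day.
TEE = 1832.5 × 1.75 = 3206.875 kcal/day.
Protein energy = 20% × 3206.875 = 641.375 kcal.
Protein = 641.375 ÷ 4 kcal/g = 160.3438 g.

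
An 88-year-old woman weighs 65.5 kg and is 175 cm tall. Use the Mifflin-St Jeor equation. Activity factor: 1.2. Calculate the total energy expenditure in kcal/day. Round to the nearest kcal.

Mifflin-St Jeor (female): BMR = 10(65.5) + 6.25(175) − 5(88) − 161 = 655 + 1093.75 − 440 − 161 = 1147.75 kcal/day.
TEE = BMR × activity factor = 1147.75 × 1.2 = 1377.3 kcal/day.

1377 kcal/day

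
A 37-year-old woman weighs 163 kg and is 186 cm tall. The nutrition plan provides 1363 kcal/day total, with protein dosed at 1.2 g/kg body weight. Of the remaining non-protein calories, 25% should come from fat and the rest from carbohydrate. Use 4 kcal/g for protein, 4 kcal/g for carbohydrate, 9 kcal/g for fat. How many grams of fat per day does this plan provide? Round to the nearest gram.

16 g/day

Protein = 1.2 × 163 = 195.6 g → 195.6 × 4 = 782.4 kcal.
Non-protein calories = 1363 − 782.4 = 580.6 kcal.
Fat: 25% × 580.6 = 145.15 kcal; carbohydrate: 435.45 kcal.
Fat: 145.15 kcal ÷ 9 kcal/g = 16.1278 g.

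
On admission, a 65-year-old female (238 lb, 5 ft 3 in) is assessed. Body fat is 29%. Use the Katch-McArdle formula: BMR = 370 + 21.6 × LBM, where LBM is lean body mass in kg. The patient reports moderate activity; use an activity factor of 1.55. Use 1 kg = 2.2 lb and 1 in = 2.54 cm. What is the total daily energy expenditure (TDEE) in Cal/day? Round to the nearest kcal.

3145 Cal/day

Convert to metric: weight = 238 ÷ 2.2 = 108.1818 kg; height = (5×12 + 3) × 2.54 = 63 × 2.54 = 160.02 cm.
LBM = 108.1818 × (1 − 0.29) = 76.8091 kg. Katch-McArdle: BMR = 370 + 21.6 × 76.8091 = 2029.0764 kcal/day.
TEE = BMR × activity factor = 2029.0764 × 1.55 = 3145.0684 kcal/day.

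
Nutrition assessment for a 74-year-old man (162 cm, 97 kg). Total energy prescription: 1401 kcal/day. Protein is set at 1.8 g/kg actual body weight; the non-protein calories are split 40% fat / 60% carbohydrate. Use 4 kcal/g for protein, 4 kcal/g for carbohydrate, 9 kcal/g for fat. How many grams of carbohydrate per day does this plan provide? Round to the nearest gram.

Protein = 1.8 × 97 = 174.6 g → 174.6 × 4 = 698.4 kcal.
Non-protein calories = 1401 − 698.4 = 702.6 kcal.
Fat: 40% × 702.6 = 281.04 kcal; carbohydrate: 421.56 kcal.
Carbohydrate: 421.56 kcal ÷ 4 kcal/g = 105.39 g.

105 g/day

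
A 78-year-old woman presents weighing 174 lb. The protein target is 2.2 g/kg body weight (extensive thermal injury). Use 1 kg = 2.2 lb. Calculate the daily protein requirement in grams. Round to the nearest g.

Weight in kg = 174 ÷ 2.2 = 79.0909 kg.
Protein = 2.2 g/kg × 79.0909 kg = 174 g/day.

174 g/day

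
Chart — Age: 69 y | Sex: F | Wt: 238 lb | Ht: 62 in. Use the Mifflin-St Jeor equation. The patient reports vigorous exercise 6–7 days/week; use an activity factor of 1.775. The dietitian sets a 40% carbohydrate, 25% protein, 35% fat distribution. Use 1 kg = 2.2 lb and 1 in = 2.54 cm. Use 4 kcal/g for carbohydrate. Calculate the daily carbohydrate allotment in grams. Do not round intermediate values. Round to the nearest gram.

Convert to metric: weight = 238 ÷ 2.2 = 108.1818 kg; height = 62 × 2.54 = 157.48 cm.
Mifflin-St Jeor (female): BMR = 10(108.1818) + 6.25(157.48) − 5(69) − 161 = 1081.8182 + 984.25 − 345 − 161 = 1560.0682 kcal/day.
TEE = 1560.0682 × 1.775 = 2769.121 kcal/day.
Carbohydrate energy = 40% × 2769.121 = 1107.6484 kcal.
Carbohydrate = 1107.6484 ÷ 4 kcal/g = 276.9121 g.

277 g/day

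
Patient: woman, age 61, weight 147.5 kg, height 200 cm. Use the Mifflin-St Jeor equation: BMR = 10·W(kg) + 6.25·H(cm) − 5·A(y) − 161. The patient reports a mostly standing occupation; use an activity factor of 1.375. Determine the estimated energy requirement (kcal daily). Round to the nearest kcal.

3106 kcal daily

Mifflin-St Jeor (female): BMR = 10(147.5) + 6.25(200) − 5(61) − 161 = 1475 + 1250 − 305 − 161 = 2259 kcal/day.
TEE = BMR × activity factor = 2259 × 1.375 = 3106.125 kcal/day.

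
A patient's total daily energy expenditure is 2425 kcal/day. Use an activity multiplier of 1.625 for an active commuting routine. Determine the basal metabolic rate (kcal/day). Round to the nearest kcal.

BMR = TEE ÷ activity factor = 2425 ÷ 1.625 = 1492.3077 kcal/day.

1492 kcal/day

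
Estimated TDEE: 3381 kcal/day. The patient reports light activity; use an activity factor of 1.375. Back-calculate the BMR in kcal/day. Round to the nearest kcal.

BMR = TEE ÷ activity factor = 3381 ÷ 1.375 = 2458.9091 kcal/day.

2459 kcal/day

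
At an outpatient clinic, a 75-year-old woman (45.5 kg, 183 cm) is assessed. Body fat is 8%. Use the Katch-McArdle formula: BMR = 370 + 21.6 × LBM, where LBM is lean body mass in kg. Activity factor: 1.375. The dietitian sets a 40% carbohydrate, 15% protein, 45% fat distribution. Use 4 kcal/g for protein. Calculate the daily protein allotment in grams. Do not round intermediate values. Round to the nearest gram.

LBM = 45.5 × (1 − 0.08) = 41.86 kg. Katch-McArdle: BMR = 370 + 21.6 × 41.86 = 1274.176 kcal/day.
TEE = 1274.176 × 1.375 = 1751.992 kcal/day.
Protein energy = 15% × 1751.992 = 262.7988 kcal.
Protein = 262.7988 ÷ 4 kcal/g = 65.6997 g.

66 g/day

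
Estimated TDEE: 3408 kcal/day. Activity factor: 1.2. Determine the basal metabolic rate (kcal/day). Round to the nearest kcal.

2840 kcal/day

BMR = TEE ÷ activity factor = 3408 ÷ 1.2 = 2840 kcal/day.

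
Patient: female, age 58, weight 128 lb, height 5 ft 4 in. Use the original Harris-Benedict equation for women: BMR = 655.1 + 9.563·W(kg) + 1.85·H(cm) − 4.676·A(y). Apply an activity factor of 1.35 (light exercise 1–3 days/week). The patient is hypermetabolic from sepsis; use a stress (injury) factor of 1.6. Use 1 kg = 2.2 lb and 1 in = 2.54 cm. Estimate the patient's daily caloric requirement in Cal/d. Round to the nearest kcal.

Convert to metric: weight = 128 ÷ 2.2 = 58.1818 kg; height = (5×12 + 4) × 2.54 = 64 × 2.54 = 162.56 cm.
Harris-Benedict: BMR = 655.1 + 9.563(58.1818) + 1.85(162.56) − 4.676(58) = 1241.0207 kcal/day.
TEE = BMR × activity factor = 1241.0207 × 1.35 = 1675.378 kcal/day.
Apply stress factor: 1675.378 × 1.6 = 2680.6048 kcal/day.

2681 Cal/d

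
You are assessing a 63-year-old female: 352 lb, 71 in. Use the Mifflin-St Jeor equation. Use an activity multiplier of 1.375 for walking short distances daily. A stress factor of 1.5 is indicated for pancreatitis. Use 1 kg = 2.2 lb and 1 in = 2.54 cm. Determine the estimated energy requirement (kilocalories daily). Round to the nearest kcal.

4643 kilocalories daily

Convert to metric: weight = 352 ÷ 2.2 = 160 kg; height = 71 × 2.54 = 180.34 cm.
Mifflin-St Jeor (female): BMR = 10(160) + 6.25(180.34) − 5(63) − 161 = 1600 + 1127.125 − 315 − 161 = 2251.125 kcal/day.
TEE = BMR × activity factor = 2251.125 × 1.375 = 3095.2969 kcal/day.
Apply stress factor: 3095.2969 × 1.5 = 4642.9453 kcal/day.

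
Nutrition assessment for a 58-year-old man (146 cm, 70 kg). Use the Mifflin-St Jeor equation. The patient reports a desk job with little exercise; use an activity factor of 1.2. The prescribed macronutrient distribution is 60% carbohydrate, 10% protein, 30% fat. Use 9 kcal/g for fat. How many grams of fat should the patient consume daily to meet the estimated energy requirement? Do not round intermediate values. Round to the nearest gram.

53 g/day

Mifflin-St Jeor (male): BMR = 10(70) + 6.25(146) − 5(58) + 5 = 700 + 912.5 − 290 + 5 = 1327.5 kcal/day.
TEE = 1327.5 × 1.2 = 1593 kcal/day.
Fat energy = 30% × 1593 = 477.9 kcal.
Fat = 477.9 ÷ 9 kcal/g = 53.1 g.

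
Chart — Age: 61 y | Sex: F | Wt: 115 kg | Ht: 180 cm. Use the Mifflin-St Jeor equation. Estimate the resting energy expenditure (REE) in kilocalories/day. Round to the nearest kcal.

1809 kilocalories/day

Mifflin-St Jeor (female): BMR = 10(115) + 6.25(180) − 5(61) − 161 = 1150 + 1125 − 305 − 161 = 1809 kcal/day.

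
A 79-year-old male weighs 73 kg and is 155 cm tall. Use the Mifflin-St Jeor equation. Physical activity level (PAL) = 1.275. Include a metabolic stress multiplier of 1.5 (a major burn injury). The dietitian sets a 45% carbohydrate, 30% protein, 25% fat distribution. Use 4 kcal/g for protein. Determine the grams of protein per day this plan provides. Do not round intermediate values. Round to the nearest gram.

188 g/day

Mifflin-St Jeor (male): BMR = 10(73) + 6.25(155) − 5(79) + 5 = 730 + 968.75 − 395 + 5 = 1308.75 kcal/day.
TEE = 1308.75 × 1.275 = 1668.6563 kcal/day.
With stress factor 1.5: 1668.6563 × 1.5 = 2502.9844 kcal/day.
Protein energy = 30% × 2502.9844 = 750.8953 kcal.
Protein = 750.8953 ÷ 4 kcal/g = 187.7238 g.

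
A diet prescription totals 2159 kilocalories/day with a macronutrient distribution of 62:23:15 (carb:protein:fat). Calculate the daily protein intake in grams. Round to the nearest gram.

124 g/day

Protein energy = 23% × 2159 = 496.57 kcal.
At 4 kcal/g: 496.57 ÷ 4 = 124.1425 g.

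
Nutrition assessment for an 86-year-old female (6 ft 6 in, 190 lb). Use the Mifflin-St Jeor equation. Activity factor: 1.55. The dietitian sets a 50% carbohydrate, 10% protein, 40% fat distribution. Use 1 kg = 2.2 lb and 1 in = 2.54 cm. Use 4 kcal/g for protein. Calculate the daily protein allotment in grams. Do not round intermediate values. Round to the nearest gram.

59 g/day

Convert to metric: weight = 190 ÷ 2.2 = 86.3636 kg; height = (6×12 + 6) × 2.54 = 78 × 2.54 = 198.12 cm.
Mifflin-St Jeor (female): BMR = 10(86.3636) + 6.25(198.12) − 5(86) − 161 = 863.6364 + 1238.25 − 430 − 161 = 1510.8864 kcal/day.
TEE = 1510.8864 × 1.55 = 2341.8739 kcal/day.
Protein energy = 10% × 2341.8739 = 234.1874 kcal.
Protein = 234.1874 ÷ 4 kcal/g = 58.5468 g.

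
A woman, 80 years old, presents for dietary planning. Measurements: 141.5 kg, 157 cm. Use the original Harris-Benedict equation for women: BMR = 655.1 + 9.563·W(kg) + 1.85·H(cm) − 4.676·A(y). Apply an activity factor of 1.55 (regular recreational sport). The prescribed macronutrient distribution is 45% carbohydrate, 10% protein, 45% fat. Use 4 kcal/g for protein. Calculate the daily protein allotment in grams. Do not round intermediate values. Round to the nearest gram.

75 g/day

Harris-Benedict: BMR = 655.1 + 9.563(141.5) + 1.85(157) − 4.676(80) = 1924.6345 kcal/day.
TEE = 1924.6345 × 1.55 = 2983.1835 kcal/day.
Protein energy = 10% × 2983.1835 = 298.3183 kcal.
Protein = 298.3183 ÷ 4 kcal/g = 74.5796 g.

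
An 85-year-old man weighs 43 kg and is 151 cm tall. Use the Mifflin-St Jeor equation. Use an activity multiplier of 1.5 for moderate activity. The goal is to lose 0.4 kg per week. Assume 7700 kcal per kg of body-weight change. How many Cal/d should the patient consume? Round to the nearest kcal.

991 Cal/d

Mifflin-St Jeor (male): BMR = 10(43) + 6.25(151) − 5(85) + 5 = 430 + 943.75 − 425 + 5 = 953.75 kcal/day.
TEE = 953.75 × 1.5 = 1430.625 kcal/day.
Required daily deficit = 0.4 × 7700 ÷ 7 = 440 kcal/day.
Target intake = 1430.625 − 440 = 990.625 kcal/day.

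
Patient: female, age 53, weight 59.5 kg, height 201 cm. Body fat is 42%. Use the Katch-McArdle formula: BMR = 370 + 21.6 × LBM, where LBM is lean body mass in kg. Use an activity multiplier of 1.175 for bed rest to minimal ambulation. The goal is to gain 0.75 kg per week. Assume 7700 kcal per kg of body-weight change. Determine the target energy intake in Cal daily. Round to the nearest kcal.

LBM = 59.5 × (1 − 0.42) = 34.51 kg. Katch-McArdle: BMR = 370 + 21.6 × 34.51 = 1115.416 kcal/day.
TEE = 1115.416 × 1.175 = 1310.6138 kcal/day.
Required daily surplus = 0.75 × 7700 ÷ 7 = 825 kcal/day.
Target intake = 1310.6138 + 825 = 2135.6138 kcal/day.

2136 Cal daily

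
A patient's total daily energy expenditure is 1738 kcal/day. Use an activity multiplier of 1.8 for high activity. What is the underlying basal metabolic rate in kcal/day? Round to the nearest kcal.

966 kcal/day

BMR = TEE ÷ activity factor = 1738 ÷ 1.8 = 965.5556 kcal/day.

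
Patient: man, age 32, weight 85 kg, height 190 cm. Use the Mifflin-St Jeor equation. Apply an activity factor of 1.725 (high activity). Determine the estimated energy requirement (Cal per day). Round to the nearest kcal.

Mifflin-St Jeor (male): BMR = 10(85) + 6.25(190) − 5(32) + 5 = 850 + 1187.5 − 160 + 5 = 1882.5 kcal/day.
TEE = BMR × activity factor = 1882.5 × 1.725 = 3247.3125 kcal/day.

3247 Cal per day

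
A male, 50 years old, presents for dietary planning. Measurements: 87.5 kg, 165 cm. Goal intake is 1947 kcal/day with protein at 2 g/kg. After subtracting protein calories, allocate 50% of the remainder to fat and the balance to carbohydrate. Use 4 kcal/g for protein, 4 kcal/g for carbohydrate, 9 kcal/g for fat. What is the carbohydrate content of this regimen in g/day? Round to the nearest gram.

Protein = 2 × 87.5 = 175 g → 175 × 4 = 700 kcal.
Non-protein calories = 1947 − 700 = 1247 kcal.
Fat: 50% × 1247 = 623.5 kcal; carbohydrate: 623.5 kcal.
Carbohydrate: 623.5 kcal ÷ 4 kcal/g = 155.875 g.

156 g/day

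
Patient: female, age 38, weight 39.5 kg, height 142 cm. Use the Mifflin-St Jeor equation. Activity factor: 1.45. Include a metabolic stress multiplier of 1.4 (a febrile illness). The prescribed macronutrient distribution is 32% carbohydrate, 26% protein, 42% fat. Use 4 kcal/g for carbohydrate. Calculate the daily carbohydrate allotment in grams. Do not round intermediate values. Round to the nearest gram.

151 g/day

Mifflin-St Jeor (female): BMR = 10(39.5) + 6.25(142) − 5(38) − 161 = 395 + 887.5 − 190 − 161 = 931.5 kcal/day.
TEE = 931.5 × 1.45 = 1350.675 kcal/day.
With stress factor 1.4: 1350.675 × 1.4 = 1890.945 kcal/day.
Carbohydrate energy = 32% × 1890.945 = 605.1024 kcal.
Carbohydrate = 605.1024 ÷ 4 kcal/g = 151.2756 g.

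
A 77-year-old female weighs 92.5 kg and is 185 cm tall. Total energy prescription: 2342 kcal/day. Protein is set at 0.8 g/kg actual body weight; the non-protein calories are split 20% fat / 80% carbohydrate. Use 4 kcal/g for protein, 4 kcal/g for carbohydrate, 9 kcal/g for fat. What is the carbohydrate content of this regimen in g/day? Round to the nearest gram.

Protein = 0.8 × 92.5 = 74 g → 74 × 4 = 296 kcal.
Non-protein calories = 2342 − 296 = 2046 kcal.
Fat: 20% × 2046 = 409.2 kcal; carbohydrate: 1636.8 kcal.
Carbohydrate: 1636.8 kcal ÷ 4 kcal/g = 409.2 g.

409 g/day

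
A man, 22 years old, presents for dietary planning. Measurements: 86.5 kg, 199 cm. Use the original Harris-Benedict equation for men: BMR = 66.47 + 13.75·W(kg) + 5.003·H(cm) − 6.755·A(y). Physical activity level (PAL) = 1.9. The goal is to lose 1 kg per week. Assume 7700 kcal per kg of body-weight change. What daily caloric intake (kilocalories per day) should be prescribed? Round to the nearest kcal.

2895 kilocalories per day

Harris-Benedict: BMR = 66.47 + 13.75(86.5) + 5.003(199) − 6.755(22) = 2102.832 kcal/day.
TEE = 2102.832 × 1.9 = 3995.3808 kcal/day.
Required daily deficit = 1 × 7700 ÷ 7 = 1100 kcal/day.
Target intake = 3995.3808 − 1100 = 2895.3808 kcal/day.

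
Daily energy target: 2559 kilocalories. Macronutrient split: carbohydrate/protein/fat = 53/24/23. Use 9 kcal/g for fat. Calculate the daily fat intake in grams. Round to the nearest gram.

Fat energy = 23% × 2559 = 588.57 kcal.
At 9 kcal/g: 588.57 ÷ 9 = 65.3967 g.

65 g/day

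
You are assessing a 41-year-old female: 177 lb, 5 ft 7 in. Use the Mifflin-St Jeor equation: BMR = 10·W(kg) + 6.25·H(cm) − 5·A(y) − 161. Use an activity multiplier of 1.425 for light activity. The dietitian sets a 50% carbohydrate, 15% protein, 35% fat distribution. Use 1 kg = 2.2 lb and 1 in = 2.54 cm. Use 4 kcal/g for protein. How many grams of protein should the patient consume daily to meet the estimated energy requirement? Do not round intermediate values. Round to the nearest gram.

80 g/day

Convert to metric: weight = 177 ÷ 2.2 = 80.4545 kg; height = (5×12 + 7) × 2.54 = 67 × 2.54 = 170.18 cm.
Mifflin-St Jeor (female): BMR = 10(80.4545) + 6.25(170.18) − 5(41) − 161 = 804.5455 + 1063.625 − 205 − 161 = 1502.1705 kcal/day.
TEE = 1502.1705 × 1.425 = 2140.5929 kcal/day.
Protein energy = 15% × 2140.5929 = 321.0889 kcal.
Protein = 321.0889 ÷ 4 kcal/g = 80.2722 g.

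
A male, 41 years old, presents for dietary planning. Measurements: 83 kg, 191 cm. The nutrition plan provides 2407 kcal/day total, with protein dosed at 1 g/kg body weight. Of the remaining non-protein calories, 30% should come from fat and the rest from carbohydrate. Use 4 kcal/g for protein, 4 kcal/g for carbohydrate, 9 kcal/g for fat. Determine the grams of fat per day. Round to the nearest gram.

69 g/day

Protein = 1 × 83 = 83 g → 83 × 4 = 332 kcal.
Non-protein calories = 2407 − 332 = 2075 kcal.
Fat: 30% × 2075 = 622.5 kcal; carbohydrate: 1452.5 kcal.
Fat: 622.5 kcal ÷ 9 kcal/g = 69.1667 g.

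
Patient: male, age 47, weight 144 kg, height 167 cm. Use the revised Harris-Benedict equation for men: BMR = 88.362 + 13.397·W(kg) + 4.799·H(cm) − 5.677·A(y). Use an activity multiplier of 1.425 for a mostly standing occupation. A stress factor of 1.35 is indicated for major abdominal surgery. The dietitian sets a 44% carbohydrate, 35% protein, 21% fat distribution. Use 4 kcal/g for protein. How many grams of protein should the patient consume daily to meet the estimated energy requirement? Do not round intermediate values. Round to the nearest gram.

Harris-Benedict: BMR = 88.362 + 13.397(144) + 4.799(167) − 5.677(47) = 2552.144 kcal/day.
TEE = 2552.144 × 1.425 = 3636.8052 kcal/day.
With stress factor 1.35: 3636.8052 × 1.35 = 4909.687 kcal/day.
Protein energy = 35% × 4909.687 = 1718.3905 kcal.
Protein = 1718.3905 ÷ 4 kcal/g = 429.5976 g.

430 g/day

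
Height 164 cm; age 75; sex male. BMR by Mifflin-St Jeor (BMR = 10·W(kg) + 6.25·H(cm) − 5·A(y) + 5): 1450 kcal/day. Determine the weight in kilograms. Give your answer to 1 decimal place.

1450 = 10·W + 6.25(164) − 5(75) + 5
10·W = 1450 − 655 = 795, so W = 79.5 kg.

79.5 kg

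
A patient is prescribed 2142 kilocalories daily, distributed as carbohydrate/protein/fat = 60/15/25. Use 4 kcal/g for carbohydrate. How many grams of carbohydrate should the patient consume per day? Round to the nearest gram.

Carbohydrate energy = 60% × 2142 = 1285.2 kcal.
At 4 kcal/g: 1285.2 ÷ 4 = 321.3 g.

321 g/day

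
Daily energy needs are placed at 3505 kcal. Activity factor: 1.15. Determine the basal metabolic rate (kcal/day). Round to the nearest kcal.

3048 kcal/day

BMR = TEE ÷ activity factor = 3505 ÷ 1.15 = 3047.8261 kcal/day.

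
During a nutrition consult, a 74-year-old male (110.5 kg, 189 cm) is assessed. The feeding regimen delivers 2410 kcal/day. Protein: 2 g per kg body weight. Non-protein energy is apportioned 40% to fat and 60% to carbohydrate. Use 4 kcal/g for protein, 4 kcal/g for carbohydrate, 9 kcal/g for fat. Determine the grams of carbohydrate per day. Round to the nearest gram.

229 g/day

Protein = 2 × 110.5 = 221 g → 221 × 4 = 884 kcal.
Non-protein calories = 2410 − 884 = 1526 kcal.
Fat: 40% × 1526 = 610.4 kcal; carbohydrate: 915.6 kcal.
Carbohydrate: 915.6 kcal ÷ 4 kcal/g = 228.9 g.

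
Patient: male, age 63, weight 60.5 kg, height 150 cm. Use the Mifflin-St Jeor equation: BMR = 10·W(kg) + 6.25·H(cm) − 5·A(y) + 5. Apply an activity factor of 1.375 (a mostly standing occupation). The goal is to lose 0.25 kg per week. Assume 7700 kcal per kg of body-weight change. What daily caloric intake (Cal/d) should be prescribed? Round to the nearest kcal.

Mifflin-St Jeor (male): BMR = 10(60.5) + 6.25(150) − 5(63) + 5 = 605 + 937.5 − 315 + 5 = 1232.5 kcal/day.
TEE = 1232.5 × 1.375 = 1694.6875 kcal/day.
Required daily deficit = 0.25 × 7700 ÷ 7 = 275 kcal/day.
Target intake = 1694.6875 − 275 = 1419.6875 kcal/day.

1420 Cal/d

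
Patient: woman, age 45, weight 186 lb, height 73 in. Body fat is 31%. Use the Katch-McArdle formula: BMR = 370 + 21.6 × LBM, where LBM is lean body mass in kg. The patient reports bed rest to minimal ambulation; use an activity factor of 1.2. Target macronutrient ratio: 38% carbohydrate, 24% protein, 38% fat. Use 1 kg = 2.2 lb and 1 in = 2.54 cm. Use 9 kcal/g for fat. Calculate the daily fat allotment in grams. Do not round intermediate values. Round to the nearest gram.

83 g/day

Convert to metric: weight = 186 ÷ 2.2 = 84.5455 kg; height = 73 × 2.54 = 185.42 cm.
LBM = 84.5455 × (1 − 0.31) = 58.3364 kg. Katch-McArdle: BMR = 370 + 21.6 × 58.3364 = 1630.0655 kcal/day.
TEE = 1630.0655 × 1.2 = 1956.0785 kcal/day.
Fat energy = 38% × 1956.0785 = 743.3098 kcal.
Fat = 743.3098 ÷ 9 kcal/g = 82.59 g.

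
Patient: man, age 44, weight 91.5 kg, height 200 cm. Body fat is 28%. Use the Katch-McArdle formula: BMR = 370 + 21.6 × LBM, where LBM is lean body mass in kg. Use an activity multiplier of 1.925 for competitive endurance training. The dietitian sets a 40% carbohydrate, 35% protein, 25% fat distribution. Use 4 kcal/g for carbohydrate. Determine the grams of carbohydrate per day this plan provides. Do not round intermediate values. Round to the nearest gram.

LBM = 91.5 × (1 − 0.28) = 65.88 kg. Katch-McArdle: BMR = 370 + 21.6 × 65.88 = 1793.008 kcal/day.
TEE = 1793.008 × 1.925 = 3451.5404 kcal/day.
Carbohydrate energy = 40% × 3451.5404 = 1380.6162 kcal.
Carbohydrate = 1380.6162 ÷ 4 kcal/g = 345.154 g.

345 g/day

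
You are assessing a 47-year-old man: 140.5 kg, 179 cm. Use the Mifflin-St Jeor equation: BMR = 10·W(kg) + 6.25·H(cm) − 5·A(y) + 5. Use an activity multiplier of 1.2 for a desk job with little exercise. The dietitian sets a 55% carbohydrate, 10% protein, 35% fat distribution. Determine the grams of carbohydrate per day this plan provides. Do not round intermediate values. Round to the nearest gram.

378 g/day

Mifflin-St Jeor (male): BMR = 10(140.5) + 6.25(179) − 5(47) + 5 = 1405 + 1118.75 − 235 + 5 = 2293.75 kcal/day.
TEE = 2293.75 × 1.2 = 2752.5 kcal/day.
Carbohydrate energy = 55% × 2752.5 = 1513.875 kcal.
Carbohydrate = 1513.875 ÷ 4 kcal/g = 378.4688 g.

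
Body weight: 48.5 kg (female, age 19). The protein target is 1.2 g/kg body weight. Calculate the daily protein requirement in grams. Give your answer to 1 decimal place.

Protein = 1.2 g/kg × 48.5 kg = 58.2 g/day.

58.2 g/day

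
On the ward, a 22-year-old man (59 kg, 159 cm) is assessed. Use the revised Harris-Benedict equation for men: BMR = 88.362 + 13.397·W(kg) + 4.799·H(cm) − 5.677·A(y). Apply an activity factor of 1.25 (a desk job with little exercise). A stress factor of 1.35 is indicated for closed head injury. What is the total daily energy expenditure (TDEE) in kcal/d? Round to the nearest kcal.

2560 kcal/d

Harris-Benedict: BMR = 88.362 + 13.397(59) + 4.799(159) − 5.677(22) = 1516.932 kcal/day.
TEE = BMR × activity factor = 1516.932 × 1.25 = 1896.165 kcal/day.
Apply stress factor: 1896.165 × 1.35 = 2559.8228 kcal/day.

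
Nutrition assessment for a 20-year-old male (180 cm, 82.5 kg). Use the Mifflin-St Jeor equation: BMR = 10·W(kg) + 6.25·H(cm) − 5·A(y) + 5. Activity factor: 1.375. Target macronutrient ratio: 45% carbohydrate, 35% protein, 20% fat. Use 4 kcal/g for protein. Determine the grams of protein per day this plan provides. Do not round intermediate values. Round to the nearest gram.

223 g/day

Mifflin-St Jeor (male): BMR = 10(82.5) + 6.25(180) − 5(20) + 5 = 825 + 1125 − 100 + 5 = 1855 kcal/day.
TEE = 1855 × 1.375 = 2550.625 kcal/day.
Protein energy = 35% × 2550.625 = 892.7188 kcal.
Protein = 892.7188 ÷ 4 kcal/g = 223.1797 g.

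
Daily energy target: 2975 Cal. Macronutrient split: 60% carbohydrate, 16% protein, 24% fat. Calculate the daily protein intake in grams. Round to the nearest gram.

119 g/day

Protein energy = 16% × 2975 = 476 kcal.
At 4 kcal/g: 476 ÷ 4 = 119 g.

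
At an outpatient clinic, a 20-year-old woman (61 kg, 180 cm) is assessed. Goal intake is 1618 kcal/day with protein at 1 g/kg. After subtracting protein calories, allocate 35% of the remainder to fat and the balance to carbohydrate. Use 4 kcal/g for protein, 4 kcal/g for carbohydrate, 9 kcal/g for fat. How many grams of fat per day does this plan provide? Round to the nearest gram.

53 g/day

Protein = 1 × 61 = 61 g → 61 × 4 = 244 kcal.
Non-protein calories = 1618 − 244 = 1374 kcal.
Fat: 35% × 1374 = 480.9 kcal; carbohydrate: 893.1 kcal.
Fat: 480.9 kcal ÷ 9 kcal/g = 53.4333 g.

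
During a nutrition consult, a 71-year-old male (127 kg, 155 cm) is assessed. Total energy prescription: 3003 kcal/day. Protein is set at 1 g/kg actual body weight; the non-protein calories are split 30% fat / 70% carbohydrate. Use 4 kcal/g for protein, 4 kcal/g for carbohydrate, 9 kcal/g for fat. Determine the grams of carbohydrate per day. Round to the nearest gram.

437 g/day

Protein = 1 × 127 = 127 g → 127 × 4 = 508 kcal.
Non-protein calories = 3003 − 508 = 2495 kcal.
Fat: 30% × 2495 = 748.5 kcal; carbohydrate: 1746.5 kcal.
Carbohydrate: 1746.5 kcal ÷ 4 kcal/g = 436.625 g.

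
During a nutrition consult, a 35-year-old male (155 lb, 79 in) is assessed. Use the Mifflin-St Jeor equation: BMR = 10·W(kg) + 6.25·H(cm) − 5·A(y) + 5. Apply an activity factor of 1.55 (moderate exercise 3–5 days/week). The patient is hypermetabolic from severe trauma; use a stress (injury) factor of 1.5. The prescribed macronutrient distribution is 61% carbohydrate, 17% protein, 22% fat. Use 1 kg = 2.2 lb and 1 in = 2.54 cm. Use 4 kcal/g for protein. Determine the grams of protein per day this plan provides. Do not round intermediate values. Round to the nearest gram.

Convert to metric: weight = 155 ÷ 2.2 = 70.4545 kg; height = 79 × 2.54 = 200.66 cm.
Mifflin-St Jeor (male): BMR = 10(70.4545) + 6.25(200.66) − 5(35) + 5 = 704.5455 + 1254.125 − 175 + 5 = 1788.6705 kcal/day.
TEE = 1788.6705 × 1.55 = 2772.4392 kcal/day.
With stress factor 1.5: 2772.4392 × 1.5 = 4158.6588 kcal/day.
Protein energy = 17% × 4158.6588 = 706.972 kcal.
Protein = 706.972 ÷ 4 kcal/g = 176.743 g.

177 g/day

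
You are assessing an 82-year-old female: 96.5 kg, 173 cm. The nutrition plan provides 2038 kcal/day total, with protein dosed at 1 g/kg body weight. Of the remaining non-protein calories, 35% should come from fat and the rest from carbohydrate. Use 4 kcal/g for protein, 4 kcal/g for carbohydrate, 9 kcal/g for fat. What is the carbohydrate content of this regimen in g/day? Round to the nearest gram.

Protein = 1 × 96.5 = 96.5 g → 96.5 × 4 = 386 kcal.
Non-protein calories = 2038 − 386 = 1652 kcal.
Fat: 35% × 1652 = 578.2 kcal; carbohydrate: 1073.8 kcal.
Carbohydrate: 1073.8 kcal ÷ 4 kcal/g = 268.45 g.

268 g/day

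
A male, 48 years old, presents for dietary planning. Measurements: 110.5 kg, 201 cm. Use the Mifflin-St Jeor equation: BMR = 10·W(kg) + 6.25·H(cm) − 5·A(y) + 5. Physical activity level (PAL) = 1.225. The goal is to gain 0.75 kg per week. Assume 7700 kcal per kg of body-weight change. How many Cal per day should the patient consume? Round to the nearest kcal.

Mifflin-St Jeor (male): BMR = 10(110.5) + 6.25(201) − 5(48) + 5 = 1105 + 1256.25 − 240 + 5 = 2126.25 kcal/day.
TEE = 2126.25 × 1.225 = 2604.6563 kcal/day.
Required daily surplus = 0.75 × 7700 ÷ 7 = 825 kcal/day.
Target intake = 2604.6563 + 825 = 3429.6563 kcal/day.

3430 Cal per day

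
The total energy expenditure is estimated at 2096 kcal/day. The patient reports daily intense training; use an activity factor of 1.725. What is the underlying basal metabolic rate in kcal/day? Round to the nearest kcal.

1215 kcal/day

BMR = TEE ÷ activity factor = 2096 ÷ 1.725 = 1215.0725 kcal/day.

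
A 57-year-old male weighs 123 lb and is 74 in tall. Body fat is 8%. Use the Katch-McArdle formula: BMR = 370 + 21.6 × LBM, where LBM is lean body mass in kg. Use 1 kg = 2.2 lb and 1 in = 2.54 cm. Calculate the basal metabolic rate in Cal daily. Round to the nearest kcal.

Convert to metric: weight = 123 ÷ 2.2 = 55.9091 kg; height = 74 × 2.54 = 187.96 cm.
LBM = 55.9091 × (1 − 0.08) = 51.4364 kg. Katch-McArdle: BMR = 370 + 21.6 × 51.4364 = 1481.0255 kcal/day.

1481 Cal daily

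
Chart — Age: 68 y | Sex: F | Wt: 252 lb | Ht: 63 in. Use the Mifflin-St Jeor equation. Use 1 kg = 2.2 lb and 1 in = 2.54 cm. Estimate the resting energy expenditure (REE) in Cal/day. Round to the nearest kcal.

Convert to metric: weight = 252 ÷ 2.2 = 114.5455 kg; height = 63 × 2.54 = 160.02 cm.
Mifflin-St Jeor (female): BMR = 10(114.5455) + 6.25(160.02) − 5(68) − 161 = 1145.4545 + 1000.125 − 340 − 161 = 1644.5795 kcal/day.

1645 Cal/day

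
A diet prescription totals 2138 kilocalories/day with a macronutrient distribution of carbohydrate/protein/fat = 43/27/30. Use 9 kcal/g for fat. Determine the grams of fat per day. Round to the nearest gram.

71 g/day

Fat energy = 30% × 2138 = 641.4 kcal.
At 9 kcal/g: 641.4 ÷ 9 = 71.2667 g.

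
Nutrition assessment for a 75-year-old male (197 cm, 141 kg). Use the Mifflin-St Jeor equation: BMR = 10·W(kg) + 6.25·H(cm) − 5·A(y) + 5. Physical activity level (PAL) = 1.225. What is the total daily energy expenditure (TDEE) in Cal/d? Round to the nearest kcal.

2782 Cal/d

Mifflin-St Jeor (male): BMR = 10(141) + 6.25(197) − 5(75) + 5 = 1410 + 1231.25 − 375 + 5 = 2271.25 kcal/day.
TEE = BMR × activity factor = 2271.25 × 1.225 = 2782.2813 kcal/day.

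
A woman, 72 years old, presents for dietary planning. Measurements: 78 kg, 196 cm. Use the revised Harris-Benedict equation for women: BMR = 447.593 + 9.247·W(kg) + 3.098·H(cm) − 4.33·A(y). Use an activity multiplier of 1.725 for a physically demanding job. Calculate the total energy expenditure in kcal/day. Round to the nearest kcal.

Harris-Benedict: BMR = 447.593 + 9.247(78) + 3.098(196) − 4.33(72) = 1464.307 kcal/day.
TEE = BMR × activity factor = 1464.307 × 1.725 = 2525.9296 kcal/day.

2526 kcal/day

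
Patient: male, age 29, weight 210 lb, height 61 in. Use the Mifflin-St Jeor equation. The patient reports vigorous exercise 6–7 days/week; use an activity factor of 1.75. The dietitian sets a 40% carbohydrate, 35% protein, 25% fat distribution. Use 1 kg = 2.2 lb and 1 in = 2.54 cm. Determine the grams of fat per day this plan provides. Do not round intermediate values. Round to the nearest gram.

87 g/day

Convert to metric: weight = 210 ÷ 2.2 = 95.4545 kg; height = 61 × 2.54 = 154.94 cm.
Mifflin-St Jeor (male): BMR = 10(95.4545) + 6.25(154.94) − 5(29) + 5 = 954.5455 + 968.375 − 145 + 5 = 1782.9205 kcal/day.
TEE = 1782.9205 × 1.75 = 3120.1108 kcal/day.
Fat energy = 25% × 3120.1108 = 780.0277 kcal.
Fat = 780.0277 ÷ 9 kcal/g = 86.6697 g.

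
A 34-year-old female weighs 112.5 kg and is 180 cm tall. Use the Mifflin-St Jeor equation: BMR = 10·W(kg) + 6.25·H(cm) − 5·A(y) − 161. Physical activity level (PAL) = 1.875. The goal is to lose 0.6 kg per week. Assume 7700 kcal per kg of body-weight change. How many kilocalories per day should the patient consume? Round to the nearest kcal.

2938 kilocalories per day

Mifflin-St Jeor (female): BMR = 10(112.5) + 6.25(180) − 5(34) − 161 = 1125 + 1125 − 170 − 161 = 1919 kcal/day.
TEE = 1919 × 1.875 = 3598.125 kcal/day.
Required daily deficit = 0.6 × 7700 ÷ 7 = 660 kcal/day.
Target intake = 3598.125 − 660 = 2938.125 kcal/day.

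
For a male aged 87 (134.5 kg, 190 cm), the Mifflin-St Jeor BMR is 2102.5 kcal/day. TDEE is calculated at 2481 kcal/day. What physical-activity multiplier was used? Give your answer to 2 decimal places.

1.18

Activity factor = TEE ÷ BMR = 2481 ÷ 2102.5 = 1.18.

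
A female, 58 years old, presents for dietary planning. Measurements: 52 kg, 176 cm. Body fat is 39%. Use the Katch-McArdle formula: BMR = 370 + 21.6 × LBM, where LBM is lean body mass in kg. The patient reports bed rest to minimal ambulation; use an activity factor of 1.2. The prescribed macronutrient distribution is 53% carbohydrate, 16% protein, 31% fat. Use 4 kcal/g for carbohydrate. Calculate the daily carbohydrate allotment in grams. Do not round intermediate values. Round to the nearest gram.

168 g/day

LBM = 52 × (1 − 0.39) = 31.72 kg. Katch-McArdle: BMR = 370 + 21.6 × 31.72 = 1055.152 kcal/day.
TEE = 1055.152 × 1.2 = 1266.1824 kcal/day.
Carbohydrate energy = 53% × 1266.1824 = 671.0767 kcal.
Carbohydrate = 671.0767 ÷ 4 kcal/g = 167.7692 g.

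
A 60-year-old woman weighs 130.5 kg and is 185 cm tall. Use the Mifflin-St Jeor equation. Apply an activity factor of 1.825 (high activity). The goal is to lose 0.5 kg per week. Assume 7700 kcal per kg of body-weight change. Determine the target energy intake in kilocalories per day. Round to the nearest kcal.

Mifflin-St Jeor (female): BMR = 10(130.5) + 6.25(185) − 5(60) − 161 = 1305 + 1156.25 − 300 − 161 = 2000.25 kcal/day.
TEE = 2000.25 × 1.825 = 3650.4563 kcal/day.
Required daily deficit = 0.5 × 7700 ÷ 7 = 550 kcal/day.
Target intake = 3650.4563 − 550 = 3100.4563 kcal/day.

3100 kilocalories per day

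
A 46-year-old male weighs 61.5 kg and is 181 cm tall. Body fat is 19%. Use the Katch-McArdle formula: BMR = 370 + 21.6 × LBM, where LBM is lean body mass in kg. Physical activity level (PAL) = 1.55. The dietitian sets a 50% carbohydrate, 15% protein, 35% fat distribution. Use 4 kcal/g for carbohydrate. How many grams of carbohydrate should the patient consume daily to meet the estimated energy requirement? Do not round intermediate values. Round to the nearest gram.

280 g/day

LBM = 61.5 × (1 − 0.19) = 49.815 kg. Katch-McArdle: BMR = 370 + 21.6 × 49.815 = 1446.004 kcal/day.
TEE = 1446.004 × 1.55 = 2241.3062 kcal/day.
Carbohydrate energy = 50% × 2241.3062 = 1120.6531 kcal.
Carbohydrate = 1120.6531 ÷ 4 kcal/g = 280.1633 g.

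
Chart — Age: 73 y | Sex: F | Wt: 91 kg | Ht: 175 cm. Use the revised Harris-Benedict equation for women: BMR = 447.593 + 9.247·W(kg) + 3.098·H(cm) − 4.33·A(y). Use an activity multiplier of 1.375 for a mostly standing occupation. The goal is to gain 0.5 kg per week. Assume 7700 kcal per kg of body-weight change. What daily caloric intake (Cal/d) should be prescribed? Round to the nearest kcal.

2633 Cal/d

Harris-Benedict: BMR = 447.593 + 9.247(91) + 3.098(175) − 4.33(73) = 1515.13 kcal/day.
TEE = 1515.13 × 1.375 = 2083.3038 kcal/day.
Required daily surplus = 0.5 × 7700 ÷ 7 = 550 kcal/day.
Target intake = 2083.3038 + 550 = 2633.3038 kcal/day.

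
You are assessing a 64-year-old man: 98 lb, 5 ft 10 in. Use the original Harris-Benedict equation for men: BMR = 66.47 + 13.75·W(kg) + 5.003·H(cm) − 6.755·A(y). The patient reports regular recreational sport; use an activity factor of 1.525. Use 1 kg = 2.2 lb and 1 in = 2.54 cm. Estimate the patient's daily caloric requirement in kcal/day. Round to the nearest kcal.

1733 kcal/day

Convert to metric: weight = 98 ÷ 2.2 = 44.5455 kg; height = (5×12 + 10) × 2.54 = 70 × 2.54 = 177.8 cm.
Harris-Benedict: BMR = 66.47 + 13.75(44.5455) + 5.003(177.8) − 6.755(64) = 1136.1834 kcal/day.
TEE = BMR × activity factor = 1136.1834 × 1.525 = 1732.6797 kcal/day.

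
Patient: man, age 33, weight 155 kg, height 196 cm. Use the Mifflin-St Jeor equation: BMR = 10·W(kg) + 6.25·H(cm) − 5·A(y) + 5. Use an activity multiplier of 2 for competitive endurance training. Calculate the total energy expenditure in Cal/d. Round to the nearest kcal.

5230 Cal/d

Mifflin-St Jeor (male): BMR = 10(155) + 6.25(196) − 5(33) + 5 = 1550 + 1225 − 165 + 5 = 2615 kcal/day.
TEE = BMR × activity factor = 2615 × 2 = 5230 kcal/day.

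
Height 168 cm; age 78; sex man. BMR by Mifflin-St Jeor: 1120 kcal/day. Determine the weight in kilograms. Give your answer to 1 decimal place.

1120 = 10·W + 6.25(168) − 5(78) + 5
10·W = 1120 − 665 = 455, so W = 45.5 kg.

45.5 kg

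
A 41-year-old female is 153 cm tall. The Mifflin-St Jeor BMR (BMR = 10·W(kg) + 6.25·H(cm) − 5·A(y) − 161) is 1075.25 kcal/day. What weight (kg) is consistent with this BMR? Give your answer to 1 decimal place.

1075.25 = 10·W + 6.25(153) − 5(41) − 161
10·W = 1075.25 − 590.25 = 485, so W = 48.5 kg.

48.5 kg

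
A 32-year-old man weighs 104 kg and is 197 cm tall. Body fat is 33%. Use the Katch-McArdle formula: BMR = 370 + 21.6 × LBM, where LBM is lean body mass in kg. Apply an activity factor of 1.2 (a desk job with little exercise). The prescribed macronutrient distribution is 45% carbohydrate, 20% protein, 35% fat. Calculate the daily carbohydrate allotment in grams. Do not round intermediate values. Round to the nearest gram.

253 g/day

LBM = 104 × (1 − 0.33) = 69.68 kg. Katch-McArdle: BMR = 370 + 21.6 × 69.68 = 1875.088 kcal/day.
TEE = 1875.088 × 1.2 = 2250.1056 kcal/day.
Carbohydrate energy = 45% × 2250.1056 = 1012.5475 kcal.
Carbohydrate = 1012.5475 ÷ 4 kcal/g = 253.1369 g.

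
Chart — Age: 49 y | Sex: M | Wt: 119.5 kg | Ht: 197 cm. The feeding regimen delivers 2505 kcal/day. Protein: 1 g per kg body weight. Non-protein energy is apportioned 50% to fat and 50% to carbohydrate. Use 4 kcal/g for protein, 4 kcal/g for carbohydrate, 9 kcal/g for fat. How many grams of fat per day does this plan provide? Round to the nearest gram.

Protein = 1 × 119.5 = 119.5 g → 119.5 × 4 = 478 kcal.
Non-protein calories = 2505 − 478 = 2027 kcal.
Fat: 50% × 2027 = 1013.5 kcal; carbohydrate: 1013.5 kcal.
Fat: 1013.5 kcal ÷ 9 kcal/g = 112.6111 g.

113 g/day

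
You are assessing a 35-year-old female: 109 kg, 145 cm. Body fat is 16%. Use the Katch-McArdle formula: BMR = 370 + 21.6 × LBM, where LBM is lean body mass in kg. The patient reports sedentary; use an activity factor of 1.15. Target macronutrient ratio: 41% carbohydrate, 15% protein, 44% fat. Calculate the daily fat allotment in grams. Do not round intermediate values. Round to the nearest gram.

LBM = 109 × (1 − 0.16) = 91.56 kg. Katch-McArdle: BMR = 370 + 21.6 × 91.56 = 2347.696 kcal/day.
TEE = 2347.696 × 1.15 = 2699.8504 kcal/day.
Fat energy = 44% × 2699.8504 = 1187.9342 kcal.
Fat = 1187.9342 ÷ 9 kcal/g = 131.9927 g.

132 g/day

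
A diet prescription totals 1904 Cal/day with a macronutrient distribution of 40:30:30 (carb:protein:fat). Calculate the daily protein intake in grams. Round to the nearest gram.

Protein energy = 30% × 1904 = 571.2 kcal.
At 4 kcal/g: 571.2 ÷ 4 = 142.8 g.

143 g/day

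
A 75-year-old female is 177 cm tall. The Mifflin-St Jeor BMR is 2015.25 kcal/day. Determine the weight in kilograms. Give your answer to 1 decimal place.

2015.25 = 10·W + 6.25(177) − 5(75) − 161
10·W = 2015.25 − 570.25 = 1445, so W = 144.5 kg.

144.5 kg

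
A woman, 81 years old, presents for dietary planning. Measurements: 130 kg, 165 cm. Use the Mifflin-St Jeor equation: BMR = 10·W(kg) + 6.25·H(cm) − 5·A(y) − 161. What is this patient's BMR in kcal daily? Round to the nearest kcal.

1765 kcal daily

Mifflin-St Jeor (female): BMR = 10(130) + 6.25(165) − 5(81) − 161 = 1300 + 1031.25 − 405 − 161 = 1765.25 kcal/day.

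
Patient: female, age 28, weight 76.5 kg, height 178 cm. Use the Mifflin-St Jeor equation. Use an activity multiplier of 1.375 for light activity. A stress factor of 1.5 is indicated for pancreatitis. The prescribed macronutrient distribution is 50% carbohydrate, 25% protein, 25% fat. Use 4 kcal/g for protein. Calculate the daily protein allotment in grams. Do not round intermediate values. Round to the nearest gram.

203 g/day

Mifflin-St Jeor (female): BMR = 10(76.5) + 6.25(178) − 5(28) − 161 = 765 + 1112.5 − 140 − 161 = 1576.5 kcal/day.
TEE = 1576.5 × 1.375 = 2167.6875 kcal/day.
With stress factor 1.5: 2167.6875 × 1.5 = 3251.5313 kcal/day.
Protein energy = 25% × 3251.5313 = 812.8828 kcal.
Protein = 812.8828 ÷ 4 kcal/g = 203.2207 g.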